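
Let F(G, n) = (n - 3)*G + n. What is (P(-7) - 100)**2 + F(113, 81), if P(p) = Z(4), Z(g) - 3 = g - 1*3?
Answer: 18111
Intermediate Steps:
Z(g) = g (Z(g) = 3 + (g - 1*3) = 3 + (g - 3) = 3 + (-3 + g) = g)
P(p) = 4
F(G, n) = n + G*(-3 + n) (F(G, n) = (-3 + n)*G + n = G*(-3 + n) + n = n + G*(-3 + n))
(P(-7) - 100)**2 + F(113, 81) = (4 - 100)**2 + (81 - 3*113 + 113*81) = (-96)**2 + (81 - 339 + 9153) = 9216 + 8895 = 18111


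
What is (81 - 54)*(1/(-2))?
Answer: -27/2 ≈ -13.500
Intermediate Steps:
(81 - 54)*(1/(-2)) = 27*(1*(-½)) = 27*(-½) = -27/2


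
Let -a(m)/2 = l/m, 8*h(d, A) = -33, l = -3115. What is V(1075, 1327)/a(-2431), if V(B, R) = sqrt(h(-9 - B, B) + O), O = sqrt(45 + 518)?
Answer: -2431*sqrt(-66 + 16*sqrt(563))/24920 ≈ -1.7276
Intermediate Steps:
h(d, A) = -33/8 (h(d, A) = (1/8)*(-33) = -33/8)
a(m) = 6230/m (a(m) = -(-6230)/m = 6230/m)
O = sqrt(563) ≈ 23.728
V(B, R) = sqrt(-33/8 + sqrt(563))
V(1075, 1327)/a(-2431) = (sqrt(-66 + 16*sqrt(563))/4)/((6230/(-2431))) = (sqrt(-66 + 16*sqrt(563))/4)/((6230*(-1/2431))) = (sqrt(-66 + 16*sqrt(563))/4)/(-6230/2431) = (sqrt(-66 + 16*sqrt(563))/4)*(-2431/6230) = -2431*sqrt(-66 + 16*sqrt(563))/24920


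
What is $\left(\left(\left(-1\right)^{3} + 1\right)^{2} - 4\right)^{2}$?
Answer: $16$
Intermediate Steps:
$\left(\left(\left(-1\right)^{3} + 1\right)^{2} - 4\right)^{2} = \left(\left(-1 + 1\right)^{2} - 4\right)^{2} = \left(0^{2} - 4\right)^{2} = \left(0 - 4\right)^{2} = \left(-4\right)^{2} = 16$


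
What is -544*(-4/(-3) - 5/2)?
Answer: 1904/3 ≈ 634.67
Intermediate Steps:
-544*(-4/(-3) - 5/2) = -544*(-4*(-⅓) - 5*½) = -544*(4/3 - 5/2) = -544*(-7/6) = 1904/3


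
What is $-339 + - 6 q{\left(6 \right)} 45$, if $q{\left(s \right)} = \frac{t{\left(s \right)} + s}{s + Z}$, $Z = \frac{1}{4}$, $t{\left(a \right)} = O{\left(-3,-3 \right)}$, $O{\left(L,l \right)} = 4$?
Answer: $-771$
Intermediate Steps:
$t{\left(a \right)} = 4$
$Z = \frac{1}{4} \approx 0.25$
$q{\left(s \right)} = \frac{4 + s}{\frac{1}{4} + s}$ ($q{\left(s \right)} = \frac{4 + s}{s + \frac{1}{4}} = \frac{4 + s}{\frac{1}{4} + s}$)
$-339 + - 6 q{\left(6 \right)} 45 = -339 + - 6 \frac{4 \left(4 + 6\right)}{1 + 4 \cdot 6} \cdot 45 = -339 + - 6 \cdot 4 \frac{1}{1 + 24} \cdot 10 \cdot 45 = -339 + - 6 \cdot 4 \cdot \frac{1}{25} \cdot 10 \cdot 45 = -339 + \left(-6\right) \frac{8}{5} \cdot 45 = -339 - 432 = -771$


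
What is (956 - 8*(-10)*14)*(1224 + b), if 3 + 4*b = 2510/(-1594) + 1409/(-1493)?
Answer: 3020209831035/1189921 ≈ 2.5382e+6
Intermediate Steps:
b = -6566451/4759684 (b = -¾ + (2510/(-1594) + 1409/(-1493))/4 = -¾ + (2510*(-1/1594) + 1409*(-1/1493))/4 = -¾ + (-1255/797 - 1409/1493)/4 = -¾ + (¼)*(-2996688/1189921) = -¾ - 749172/1189921 = -6566451/4759684 ≈ -1.3796)
(956 - 8*(-10)*14)*(1224 + b) = (956 - 8*(-10)*14)*(1224 - 6566451/4759684) = (956 + 80*14)*(5819286765/4759684) = (956 + 1120)*(5819286765/4759684) = 2076*(5819286765/4759684) = 3020209831035/1189921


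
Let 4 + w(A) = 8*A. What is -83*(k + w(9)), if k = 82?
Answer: -12450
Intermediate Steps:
w(A) = -4 + 8*A
-83*(k + w(9)) = -83*(82 + (-4 + 8*9)) = -83*(82 + (-4 + 72)) = -83*(82 + 68) = -83*150 = -12450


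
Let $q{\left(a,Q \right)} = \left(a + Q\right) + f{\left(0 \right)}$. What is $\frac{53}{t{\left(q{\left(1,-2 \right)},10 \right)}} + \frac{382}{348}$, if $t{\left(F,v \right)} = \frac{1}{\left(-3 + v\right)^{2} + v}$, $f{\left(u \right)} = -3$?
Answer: $\frac{544289}{174} \approx 3128.1$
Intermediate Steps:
$q{\left(a,Q \right)} = -3 + Q + a$ ($q{\left(a,Q \right)} = \left(a + Q\right) - 3 = \left(Q + a\right) - 3 = -3 + Q + a$)
$t{\left(F,v \right)} = \frac{1}{v + \left(-3 + v\right)^{2}}$
$\frac{53}{t{\left(q{\left(1,-2 \right)},10 \right)}} + \frac{382}{348} = \frac{53}{\frac{1}{10 + \left(-3 + 10\right)^{2}}} + \frac{382}{348} = \frac{53}{\frac{1}{10 + 7^{2}}} + 382 \cdot \frac{1}{348} = \frac{53}{\frac{1}{10 + 49}} + \frac{191}{174} = \frac{53}{\frac{1}{59}} + \frac{191}{174} = 53 \frac{1}{\frac{1}{59}} + \frac{191}{174} = 53 \cdot 59 + \frac{191}{174} = 3127 + \frac{191}{174} = \frac{544289}{174}$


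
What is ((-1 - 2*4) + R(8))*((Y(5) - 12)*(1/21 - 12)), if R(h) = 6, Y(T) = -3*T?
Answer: -6777/7 ≈ -968.14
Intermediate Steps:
((-1 - 2*4) + R(8))*((Y(5) - 12)*(1/21 - 12)) = ((-1 - 2*4) + 6)*((-3*5 - 12)*(1/21 - 12)) = ((-1 - 8) + 6)*((-15 - 12)*(1/21 - 12)) = (-9 + 6)*(-27*(-251/21)) = -3*2259/7 = -6777/7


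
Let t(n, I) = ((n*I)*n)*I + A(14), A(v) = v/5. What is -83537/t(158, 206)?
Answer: -417685/5296861534 ≈ -7.8855e-5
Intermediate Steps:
A(v) = v/5 (A(v) = v*(⅕) = v/5)
t(n, I) = 14/5 + I²*n² (t(n, I) = ((n*I)*n)*I + (⅕)*14 = ((I*n)*n)*I + 14/5 = (I*n²)*I + 14/5 = I²*n² + 14/5 = 14/5 + I²*n²)
-83537/t(158, 206) = -83537/(14/5 + 206²*158²) = -83537/(14/5 + 42436*24964) = -83537/(14/5 + 1059372304) = -83537/5296861534/5 = -83537*5/5296861534 = -417685/5296861534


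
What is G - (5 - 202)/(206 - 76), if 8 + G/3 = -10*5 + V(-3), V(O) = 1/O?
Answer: -22553/130 ≈ -173.48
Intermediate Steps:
G = -175 (G = -24 + 3*(-10*5 + 1/(-3)) = -24 + 3*(-50 - ⅓) = -24 + 3*(-151/3) = -24 - 151 = -175)
G - (5 - 202)/(206 - 76) = -175 - (5 - 202)/(206 - 76) = -175 - (-197)/130 = -175 - 1*(-197/130) = -175 + 197/130 = -22553/130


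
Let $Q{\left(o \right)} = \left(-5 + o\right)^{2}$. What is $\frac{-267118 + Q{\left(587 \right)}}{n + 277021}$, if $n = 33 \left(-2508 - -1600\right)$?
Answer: $\frac{71606}{247057} \approx 0.28984$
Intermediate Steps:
$n = -29964$ ($n = 33 \left(-2508 + 1600\right) = 33 \left(-908\right) = -29964$)
$\frac{-267118 + Q{\left(587 \right)}}{n + 277021} = \frac{-267118 + \left(-5 + 587\right)^{2}}{-29964 + 277021} = \frac{-267118 + 582^{2}}{247057} = \left(-267118 + 338724\right) \frac{1}{247057} = 71606 \cdot \frac{1}{247057} = \frac{71606}{247057}$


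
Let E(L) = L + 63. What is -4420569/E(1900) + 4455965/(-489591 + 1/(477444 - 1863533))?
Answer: -602399229561043931/266424916262960 ≈ -2261.0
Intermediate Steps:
E(L) = 63 + L
-4420569/E(1900) + 4455965/(-489591 + 1/(477444 - 1863533)) = -4420569/(63 + 1900) + 4455965/(-489591 + 1/(477444 - 1863533)) = -4420569/1963 + 4455965/(-489591 + 1/(-1386089)) = -4420569*1/1963 + 4455965/(-489591 - 1/1386089) = -4420569/1963 + 4455965/(-678616699600/1386089) = -4420569/1963 + 4455965*(-1386089/678616699600) = -4420569/1963 - 1235272814177/135723339920 = -602399229561043931/266424916262960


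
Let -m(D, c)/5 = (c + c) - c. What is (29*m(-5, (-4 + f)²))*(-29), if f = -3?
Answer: 206045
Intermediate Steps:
m(D, c) = -5*c (m(D, c) = -5*((c + c) - c) = -5*(2*c - c) = -5*c)
(29*m(-5, (-4 + f)²))*(-29) = (29*(-5*(-4 - 3)²))*(-29) = (29*(-5*(-7)²))*(-29) = (29*(-5*49))*(-29) = (29*(-245))*(-29) = -7105*(-29) = 206045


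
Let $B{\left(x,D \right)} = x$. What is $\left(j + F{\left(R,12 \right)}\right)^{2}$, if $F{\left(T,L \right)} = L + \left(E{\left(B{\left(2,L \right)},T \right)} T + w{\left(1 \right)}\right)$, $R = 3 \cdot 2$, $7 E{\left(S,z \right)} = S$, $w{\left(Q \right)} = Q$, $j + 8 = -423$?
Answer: $\frac{8491396}{49} \approx 1.7329 \cdot 10^{5}$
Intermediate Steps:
$j = -431$ ($j = -8 - 423 = -431$)
$E{\left(S,z \right)} = \frac{S}{7}$
$R = 6$
$F{\left(T,L \right)} = 1 + L + \frac{2 T}{7}$ ($F{\left(T,L \right)} = L + \left(\frac{1}{7} \cdot 2 T + 1\right) = L + \left(\frac{2 T}{7} + 1\right) = L + \left(1 + \frac{2 T}{7}\right) = 1 + L + \frac{2 T}{7}$)
$\left(j + F{\left(R,12 \right)}\right)^{2} = \left(-431 + \left(1 + 12 + \frac{2}{7} \cdot 6\right)\right)^{2} = \left(-431 + \left(1 + 12 + \frac{12}{7}\right)\right)^{2} = \left(-431 + \frac{103}{7}\right)^{2} = \left(- \frac{2914}{7}\right)^{2} = \frac{8491396}{49}$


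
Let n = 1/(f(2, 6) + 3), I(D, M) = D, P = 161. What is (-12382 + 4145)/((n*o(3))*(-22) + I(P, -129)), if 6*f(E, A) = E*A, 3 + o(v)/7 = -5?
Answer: -41185/2037 ≈ -20.218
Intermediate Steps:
o(v) = -56 (o(v) = -21 + 7*(-5) = -21 - 35 = -56)
f(E, A) = A*E/6 (f(E, A) = (E*A)/6 = (A*E)/6 = A*E/6)
n = ⅕ (n = 1/((⅙)*6*2 + 3) = 1/(2 + 3) = 1/5 = ⅕ ≈ 0.20000)
(-12382 + 4145)/((n*o(3))*(-22) + I(P, -129)) = (-12382 + 4145)/(((⅕)*(-56))*(-22) + 161) = -8237/(-56/5*(-22) + 161) = -8237/(1232/5 + 161) = -8237/2037/5 = -8237*5/2037 = -41185/2037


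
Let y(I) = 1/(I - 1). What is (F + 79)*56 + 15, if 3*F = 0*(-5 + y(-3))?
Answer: 4439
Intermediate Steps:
y(I) = 1/(-1 + I)
F = 0 (F = (0*(-5 + 1/(-1 - 3)))/3 = (0*(-5 + 1/(-4)))/3 = (0*(-5 - 1/4))/3 = (0*(-21/4))/3 = (1/3)*0 = 0)
(F + 79)*56 + 15 = (0 + 79)*56 + 15 = 79*56 + 15 = 4424 + 15 = 4439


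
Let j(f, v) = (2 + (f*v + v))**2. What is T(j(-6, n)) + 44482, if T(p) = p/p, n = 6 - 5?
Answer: 44483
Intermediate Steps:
n = 1
j(f, v) = (2 + v + f*v)**2 (j(f, v) = (2 + (v + f*v))**2 = (2 + v + f*v)**2)
T(p) = 1
T(j(-6, n)) + 44482 = 1 + 44482 = 44483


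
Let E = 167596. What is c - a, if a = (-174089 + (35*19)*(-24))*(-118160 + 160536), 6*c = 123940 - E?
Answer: 8053509148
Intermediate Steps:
c = -7276 (c = (123940 - 1*167596)/6 = (123940 - 167596)/6 = (⅙)*(-43656) = -7276)
a = -8053516424 (a = (-174089 + 665*(-24))*42376 = (-174089 - 15960)*42376 = -190049*42376 = -8053516424)
c - a = -7276 - 1*(-8053516424) = -7276 + 8053516424 = 8053509148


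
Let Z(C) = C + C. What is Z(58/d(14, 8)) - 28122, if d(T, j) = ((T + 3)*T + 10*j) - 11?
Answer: -8633338/307 ≈ -28122.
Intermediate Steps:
d(T, j) = -11 + 10*j + T*(3 + T) (d(T, j) = ((3 + T)*T + 10*j) - 11 = (T*(3 + T) + 10*j) - 11 = (10*j + T*(3 + T)) - 11 = -11 + 10*j + T*(3 + T))
Z(C) = 2*C
Z(58/d(14, 8)) - 28122 = 2*(58/(-11 + 14² + 3*14 + 10*8)) - 28122 = 2*(58/(-11 + 196 + 42 + 80)) - 28122 = 2*(58/307) - 28122 = 116/307 - 28122 = -8633338/307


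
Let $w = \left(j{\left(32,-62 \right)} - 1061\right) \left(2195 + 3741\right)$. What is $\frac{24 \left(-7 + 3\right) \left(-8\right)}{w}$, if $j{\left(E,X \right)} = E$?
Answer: $- \frac{16}{127253} \approx -0.00012573$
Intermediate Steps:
$w = -6108144$ ($w = \left(32 - 1061\right) \left(2195 + 3741\right) = \left(-1029\right) 5936 = -6108144$)
$\frac{24 \left(-7 + 3\right) \left(-8\right)}{w} = \frac{24 \left(-7 + 3\right) \left(-8\right)}{-6108144} = 24 \left(\left(-4\right) \left(-8\right)\right) \left(- \frac{1}{6108144}\right) = 24 \cdot 32 \left(- \frac{1}{6108144}\right) = 768 \left(- \frac{1}{6108144}\right) = - \frac{16}{127253}$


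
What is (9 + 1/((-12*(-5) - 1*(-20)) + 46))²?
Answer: 1288225/15876 ≈ 81.143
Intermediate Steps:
(9 + 1/((-12*(-5) - 1*(-20)) + 46))² = (9 + 1/((60 + 20) + 46))² = (9 + 1/(80 + 46))² = (9 + 1/126)² = (1135/126)² = 1288225/15876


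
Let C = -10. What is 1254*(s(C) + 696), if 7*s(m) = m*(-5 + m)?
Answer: 6297588/7 ≈ 8.9966e+5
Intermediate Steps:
s(m) = m*(-5 + m)/7 (s(m) = (m*(-5 + m))/7 = m*(-5 + m)/7)
1254*(s(C) + 696) = 1254*((1/7)*(-10)*(-5 - 10) + 696) = 1254*((1/7)*(-10)*(-15) + 696) = 1254*(150/7 + 696) = 1254*(5022/7) = 6297588/7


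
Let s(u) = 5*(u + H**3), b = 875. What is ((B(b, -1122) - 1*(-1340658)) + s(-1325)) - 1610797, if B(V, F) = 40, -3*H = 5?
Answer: -7472173/27 ≈ -2.7675e+5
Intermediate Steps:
H = -5/3 (H = -1/3*5 = -5/3 ≈ -1.6667)
s(u) = -625/27 + 5*u (s(u) = 5*(u + (-5/3)**3) = 5*(u - 125/27) = 5*(-125/27 + u) = -625/27 + 5*u)
((B(b, -1122) - 1*(-1340658)) + s(-1325)) - 1610797 = ((40 - 1*(-1340658)) + (-625/27 + 5*(-1325))) - 1610797 = ((40 + 1340658) + (-625/27 - 6625)) - 1610797 = (1340698 - 179500/27) - 1610797 = 36019346/27 - 1610797 = -7472173/27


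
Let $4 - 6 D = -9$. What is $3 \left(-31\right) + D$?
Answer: $- \frac{545}{6} \approx -90.833$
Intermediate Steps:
$D = \frac{13}{6}$ ($D = \frac{2}{3} - - \frac{3}{2} = \frac{2}{3} + \frac{3}{2} = \frac{13}{6} \approx 2.1667$)
$3 \left(-31\right) + D = 3 \left(-31\right) + \frac{13}{6} = -93 + \frac{13}{6} = - \frac{545}{6}$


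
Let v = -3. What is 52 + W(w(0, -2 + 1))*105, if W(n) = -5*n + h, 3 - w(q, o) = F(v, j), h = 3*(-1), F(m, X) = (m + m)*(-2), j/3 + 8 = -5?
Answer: 4462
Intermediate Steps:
j = -39 (j = -24 + 3*(-5) = -24 - 15 = -39)
F(m, X) = -4*m (F(m, X) = (2*m)*(-2) = -4*m)
h = -3
w(q, o) = -9 (w(q, o) = 3 - (-4)*(-3) = 3 - 1*12 = 3 - 12 = -9)
W(n) = -3 - 5*n (W(n) = -5*n - 3 = -3 - 5*n)
52 + W(w(0, -2 + 1))*105 = 52 + (-3 - 5*(-9))*105 = 52 + (-3 + 45)*105 = 52 + 42*105 = 52 + 4410 = 4462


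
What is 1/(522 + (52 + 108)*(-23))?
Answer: -1/3158 ≈ -0.00031666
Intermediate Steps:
1/(522 + (52 + 108)*(-23)) = 1/(522 + 160*(-23)) = 1/(522 - 3680) = 1/(-3158) = -1/3158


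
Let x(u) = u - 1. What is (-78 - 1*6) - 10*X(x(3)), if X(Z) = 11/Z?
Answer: -139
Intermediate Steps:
x(u) = -1 + u
(-78 - 1*6) - 10*X(x(3)) = (-78 - 1*6) - 110/(-1 + 3) = (-78 - 6) - 110/2 = -84 - 110/2 = -84 - 10*11/2 = -84 - 55 = -139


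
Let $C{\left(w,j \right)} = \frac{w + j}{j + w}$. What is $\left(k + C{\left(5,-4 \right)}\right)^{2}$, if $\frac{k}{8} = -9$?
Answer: $5041$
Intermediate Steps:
$C{\left(w,j \right)} = 1$ ($C{\left(w,j \right)} = \frac{j + w}{j + w} = 1$)
$k = -72$ ($k = 8 \left(-9\right) = -72$)
$\left(k + C{\left(5,-4 \right)}\right)^{2} = \left(-72 + 1\right)^{2} = \left(-71\right)^{2} = 5041$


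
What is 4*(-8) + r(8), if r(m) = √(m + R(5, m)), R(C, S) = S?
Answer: -28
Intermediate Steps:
r(m) = √2*√m (r(m) = √(m + m) = √(2*m) = √2*√m)
4*(-8) + r(8) = 4*(-8) + √2*√8 = -32 + √2*(2*√2) = -32 + 4 = -28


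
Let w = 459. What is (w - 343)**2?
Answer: 13456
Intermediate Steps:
(w - 343)**2 = (459 - 343)**2 = 116**2 = 13456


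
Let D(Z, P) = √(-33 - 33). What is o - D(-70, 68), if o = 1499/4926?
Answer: 1499/4926 - I*√66 ≈ 0.3043 - 8.124*I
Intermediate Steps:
o = 1499/4926 (o = 1499*(1/4926) = 1499/4926 ≈ 0.30430)
D(Z, P) = I*√66 (D(Z, P) = √(-66) = I*√66)
o - D(-70, 68) = 1499/4926 - I*√66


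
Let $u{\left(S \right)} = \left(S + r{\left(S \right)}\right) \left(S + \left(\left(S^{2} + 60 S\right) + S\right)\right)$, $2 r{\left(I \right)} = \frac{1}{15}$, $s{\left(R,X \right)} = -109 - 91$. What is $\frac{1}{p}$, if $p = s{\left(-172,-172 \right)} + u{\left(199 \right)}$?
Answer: $\frac{10}{103373923} \approx 9.6736 \cdot 10^{-8}$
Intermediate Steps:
$s{\left(R,X \right)} = -200$ ($s{\left(R,X \right)} = -109 - 91 = -200$)
$r{\left(I \right)} = \frac{1}{30}$ ($r{\left(I \right)} = \frac{1}{2 \cdot 15} = \frac{1}{2} \cdot \frac{1}{15} = \frac{1}{30}$)
$u{\left(S \right)} = \left(\frac{1}{30} + S\right) \left(S^{2} + 62 S\right)$ ($u{\left(S \right)} = \left(S + \frac{1}{30}\right) \left(S + \left(\left(S^{2} + 60 S\right) + S\right)\right) = \left(\frac{1}{30} + S\right) \left(S + \left(S^{2} + 61 S\right)\right) = \left(\frac{1}{30} + S\right) \left(S^{2} + 62 S\right)$)
$p = \frac{103373923}{10}$ ($p = -200 + \frac{1}{30} \cdot 199 \left(62 + 30 \cdot 199^{2} + 1861 \cdot 199\right) = -200 + \frac{1}{30} \cdot 199 \left(62 + 30 \cdot 39601 + 370339\right) = -200 + \frac{1}{30} \cdot 199 \left(62 + 1188030 + 370339\right) = -200 + \frac{1}{30} \cdot 199 \cdot 1558431 = -200 + \frac{103375923}{10} = \frac{103373923}{10} \approx 1.0337 \cdot 10^{7}$)
$\frac{1}{p} = \frac{1}{\frac{103373923}{10}} = \frac{10}{103373923}$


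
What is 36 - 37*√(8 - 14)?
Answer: 36 - 37*I*√6 ≈ 36.0 - 90.631*I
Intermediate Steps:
36 - 37*√(8 - 14) = 36 - 37*I*√6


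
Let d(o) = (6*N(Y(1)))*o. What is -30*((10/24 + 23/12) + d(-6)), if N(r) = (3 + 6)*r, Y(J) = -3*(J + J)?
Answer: -58390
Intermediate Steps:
Y(J) = -6*J
N(r) = 9*r
d(o) = -324*o (d(o) = (6*(9*(-6*1)))*o = (6*(9*(-6)))*o = (6*(-54))*o = -324*o)
-30*((10/24 + 23/12) + d(-6)) = -30*((10/24 + 23/12) - 324*(-6)) = -30*((10*(1/24) + 23*(1/12)) + 1944) = -30*((5/12 + 23/12) + 1944) = -30*(7/3 + 1944) = -30*5839/3 = -58390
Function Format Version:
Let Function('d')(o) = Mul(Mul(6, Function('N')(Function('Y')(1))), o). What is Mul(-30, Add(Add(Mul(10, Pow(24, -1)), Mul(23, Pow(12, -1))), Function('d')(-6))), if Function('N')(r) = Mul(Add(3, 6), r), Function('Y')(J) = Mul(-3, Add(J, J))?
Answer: -58390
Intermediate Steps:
Function('Y')(J) = Mul(-6, J) (Function('Y')(J) = Mul(-3, Mul(2, J)) = Mul(-6, J))
Function('N')(r) = Mul(9, r)
Function('d')(o) = Mul(-324, o) (Function('d')(o) = Mul(Mul(6, Mul(9, Mul(-6, 1))), o) = Mul(Mul(6, Mul(9, -6)), o) = Mul(Mul(6, -54), o) = Mul(-324, o))
Mul(-30, Add(Add(Mul(10, Pow(24, -1)), Mul(23, Pow(12, -1))), Function('d')(-6))) = Mul(-30, Add(Add(Mul(10, Pow(24, -1)), Mul(23, Pow(12, -1))), Mul(-324, -6))) = Mul(-30, Add(Add(Mul(10, Rational(1, 24)), Mul(23, Rational(1, 12))), 1944)) = Mul(-30, Add(Add(Rational(5, 12), Rational(23, 12)), 1944)) = Mul(-30, Add(Rational(7, 3), 1944)) = Mul(-30, Rational(5839, 3)) = -58390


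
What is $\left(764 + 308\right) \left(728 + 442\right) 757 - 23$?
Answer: $949459657$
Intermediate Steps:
$\left(764 + 308\right) \left(728 + 442\right) 757 - 23 = 1072 \cdot 1170 \cdot 757 - 23 = 1254240 \cdot 757 - 23 = 949459680 - 23 = 949459657$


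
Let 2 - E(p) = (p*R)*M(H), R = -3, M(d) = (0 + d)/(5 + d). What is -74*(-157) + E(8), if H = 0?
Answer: 11620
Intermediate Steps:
M(d) = d/(5 + d)
E(p) = 2 (E(p) = 2 - p*(-3)*0/(5 + 0) = 2 - (-3*p)*0/5 = 2 - (-3*p)*0*(⅕) = 2 - (-3*p)*0 = 2 - 1*0 = 2 + 0 = 2)
-74*(-157) + E(8) = -74*(-157) + 2 = 11618 + 2 = 11620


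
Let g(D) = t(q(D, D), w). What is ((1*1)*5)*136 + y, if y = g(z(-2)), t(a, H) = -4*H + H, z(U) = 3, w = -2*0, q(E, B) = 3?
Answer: 680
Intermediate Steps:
w = 0
t(a, H) = -3*H
g(D) = 0 (g(D) = -3*0 = 0)
y = 0
((1*1)*5)*136 + y = ((1*1)*5)*136 + 0 = (1*5)*136 + 0 = 5*136 + 0 = 680 + 0 = 680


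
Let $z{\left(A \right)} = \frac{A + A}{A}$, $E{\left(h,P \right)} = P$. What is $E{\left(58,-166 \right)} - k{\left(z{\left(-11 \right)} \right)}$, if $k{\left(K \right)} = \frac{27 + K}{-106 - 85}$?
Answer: $- \frac{31677}{191} \approx -165.85$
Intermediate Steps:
$z{\left(A \right)} = 2$ ($z{\left(A \right)} = \frac{2 A}{A} = 2$)
$k{\left(K \right)} = - \frac{27}{191} - \frac{K}{191}$ ($k{\left(K \right)} = \frac{27 + K}{-191} = \left(27 + K\right) \left(- \frac{1}{191}\right) = - \frac{27}{191} - \frac{K}{191}$)
$E{\left(58,-166 \right)} - k{\left(z{\left(-11 \right)} \right)} = -166 - \left(- \frac{27}{191} - \frac{2}{191}\right) = -166 - - \frac{29}{191} = -166 + \frac{29}{191} = - \frac{31677}{191}$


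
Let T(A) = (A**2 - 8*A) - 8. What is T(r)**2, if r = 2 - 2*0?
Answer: 400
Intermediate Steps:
r = 2 (r = 2 + 0 = 2)
T(A) = -8 + A**2 - 8*A
T(r)**2 = (-8 + 2**2 - 8*2)**2 = (-8 + 4 - 16)**2 = (-20)**2 = 400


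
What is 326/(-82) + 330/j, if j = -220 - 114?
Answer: -33986/6847 ≈ -4.9636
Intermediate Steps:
j = -334
326/(-82) + 330/j = 326/(-82) + 330/(-334) = 326*(-1/82) + 330*(-1/334) = -163/41 - 165/167 = -33986/6847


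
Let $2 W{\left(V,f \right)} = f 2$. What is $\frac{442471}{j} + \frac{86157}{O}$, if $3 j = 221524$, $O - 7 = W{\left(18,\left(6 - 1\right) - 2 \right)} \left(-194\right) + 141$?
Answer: $- \frac{9254873013}{48070708} \approx -192.53$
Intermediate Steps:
$W{\left(V,f \right)} = f$ ($W{\left(V,f \right)} = \frac{f 2}{2} = \frac{2 f}{2} = f$)
$O = -434$ ($O = 7 + \left(\left(\left(6 - 1\right) - 2\right) \left(-194\right) + 141\right) = 7 + \left(\left(5 - 2\right) \left(-194\right) + 141\right) = 7 + \left(3 \left(-194\right) + 141\right) = 7 + \left(-582 + 141\right) = 7 - 441 = -434$)
$j = \frac{221524}{3}$ ($j = \frac{1}{3} \cdot 221524 = \frac{221524}{3} \approx 73841.0$)
$\frac{442471}{j} + \frac{86157}{O} = \frac{442471}{\frac{221524}{3}} + \frac{86157}{-434} = 442471 \cdot \frac{3}{221524} + 86157 \left(- \frac{1}{434}\right) = \frac{1327413}{221524} - \frac{86157}{434} = - \frac{9254873013}{48070708}$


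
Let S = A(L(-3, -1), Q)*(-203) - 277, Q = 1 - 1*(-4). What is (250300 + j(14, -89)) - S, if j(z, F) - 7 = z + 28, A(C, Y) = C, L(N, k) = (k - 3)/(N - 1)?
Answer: 250829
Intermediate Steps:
Q = 5 (Q = 1 + 4 = 5)
L(N, k) = (-3 + k)/(-1 + N)
j(z, F) = 35 + z (j(z, F) = 7 + (z + 28) = 7 + (28 + z) = 35 + z)
S = -480 (S = ((-3 - 1)/(-1 - 3))*(-203) - 277 = (-4/(-4))*(-203) - 277 = -¼*(-4)*(-203) - 277 = 1*(-203) - 277 = -203 - 277 = -480)
(250300 + j(14, -89)) - S = (250300 + (35 + 14)) - 1*(-480) = (250300 + 49) + 480 = 250349 + 480 = 250829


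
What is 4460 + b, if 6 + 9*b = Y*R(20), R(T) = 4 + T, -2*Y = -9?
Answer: 13414/3 ≈ 4471.3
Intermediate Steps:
Y = 9/2 (Y = -½*(-9) = 9/2 ≈ 4.5000)
b = 34/3 (b = -⅔ + (9*(4 + 20)/2)/9 = -⅔ + ((9/2)*24)/9 = -⅔ + (⅑)*108 = -⅔ + 12 = 34/3 ≈ 11.333)
4460 + b = 4460 + 34/3 = 13414/3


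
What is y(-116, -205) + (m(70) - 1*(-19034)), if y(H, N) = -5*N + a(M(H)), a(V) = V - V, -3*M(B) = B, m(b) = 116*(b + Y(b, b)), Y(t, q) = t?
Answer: 36299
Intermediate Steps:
m(b) = 232*b (m(b) = 116*(b + b) = 116*(2*b) = 232*b)
M(B) = -B/3
a(V) = 0
y(H, N) = -5*N (y(H, N) = -5*N + 0 = -5*N)
y(-116, -205) + (m(70) - 1*(-19034)) = -5*(-205) + (232*70 - 1*(-19034)) = 1025 + (16240 + 19034) = 1025 + 35274 = 36299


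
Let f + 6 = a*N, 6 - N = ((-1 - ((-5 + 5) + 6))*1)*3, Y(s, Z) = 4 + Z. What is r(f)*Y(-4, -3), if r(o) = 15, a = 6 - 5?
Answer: 15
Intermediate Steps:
a = 1
N = 27 (N = 6 - (-1 - ((-5 + 5) + 6))*1*3 = 6 - (-1 - (0 + 6))*1*3 = 6 - (-1 - 1*6)*1*3 = 6 - (-1 - 6)*1*3 = 6 - (-7*1)*3 = 6 - (-7)*3 = 6 - 1*(-21) = 6 + 21 = 27)
f = 21 (f = -6 + 1*27 = -6 + 27 = 21)
r(f)*Y(-4, -3) = 15*(4 - 3) = 15*1 = 15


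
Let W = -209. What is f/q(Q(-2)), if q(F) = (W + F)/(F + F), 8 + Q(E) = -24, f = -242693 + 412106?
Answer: 10842432/241 ≈ 44989.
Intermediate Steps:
f = 169413
Q(E) = -32 (Q(E) = -8 - 24 = -32)
q(F) = (-209 + F)/(2*F) (q(F) = (-209 + F)/(F + F) = (-209 + F)/((2*F)) = (-209 + F)*(1/(2*F)) = (-209 + F)/(2*F))
f/q(Q(-2)) = 169413/(((1/2)*(-209 - 32)/(-32))) = 169413/(((1/2)*(-1/32)*(-241))) = 169413/(241/64) = 169413*(64/241) = 10842432/241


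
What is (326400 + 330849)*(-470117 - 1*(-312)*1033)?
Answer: -97155204429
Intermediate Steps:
(326400 + 330849)*(-470117 - 1*(-312)*1033) = 657249*(-470117 + 312*1033) = 657249*(-470117 + 322296) = 657249*(-147821) = -97155204429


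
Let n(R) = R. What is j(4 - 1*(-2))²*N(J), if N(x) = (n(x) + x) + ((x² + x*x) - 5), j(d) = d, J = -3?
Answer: 252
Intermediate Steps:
N(x) = -5 + 2*x + 2*x² (N(x) = (x + x) + ((x² + x*x) - 5) = 2*x + ((x² + x²) - 5) = 2*x + (2*x² - 5) = 2*x + (-5 + 2*x²) = -5 + 2*x + 2*x²)
j(4 - 1*(-2))²*N(J) = (4 - 1*(-2))²*(-5 + 2*(-3) + 2*(-3)²) = (4 + 2)²*(-5 - 6 + 2*9) = 6²*(-5 - 6 + 18) = 36*7 = 252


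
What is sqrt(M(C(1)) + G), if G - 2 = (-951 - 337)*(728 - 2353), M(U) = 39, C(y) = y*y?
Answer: sqrt(2093041) ≈ 1446.7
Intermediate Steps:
C(y) = y**2
G = 2093002 (G = 2 + (-951 - 337)*(728 - 2353) = 2 - 1288*(-1625) = 2 + 2093000 = 2093002)
sqrt(M(C(1)) + G) = sqrt(39 + 2093002) = sqrt(2093041)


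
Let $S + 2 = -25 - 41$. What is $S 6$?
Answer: $-408$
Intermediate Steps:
$S = -68$ ($S = -2 - 66 = -68$)
$S 6 = \left(-68\right) 6 = -408$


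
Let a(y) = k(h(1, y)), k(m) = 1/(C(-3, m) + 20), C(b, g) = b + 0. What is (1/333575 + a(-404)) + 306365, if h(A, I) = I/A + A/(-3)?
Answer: 1737327316467/5670775 ≈ 3.0637e+5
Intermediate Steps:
h(A, I) = -A/3 + I/A (h(A, I) = I/A + A*(-⅓) = I/A - A/3 = -A/3 + I/A)
C(b, g) = b
k(m) = 1/17 (k(m) = 1/(-3 + 20) = 1/17)
a(y) = 1/17
(1/333575 + a(-404)) + 306365 = (1/333575 + 1/17) + 306365 = 333592/5670775 + 306365 = 1737327316467/5670775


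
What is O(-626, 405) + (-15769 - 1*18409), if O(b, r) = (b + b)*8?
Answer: -44194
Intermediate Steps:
O(b, r) = 16*b (O(b, r) = (2*b)*8 = 16*b)
O(-626, 405) + (-15769 - 1*18409) = 16*(-626) + (-15769 - 1*18409) = -10016 + (-15769 - 18409) = -10016 - 34178 = -44194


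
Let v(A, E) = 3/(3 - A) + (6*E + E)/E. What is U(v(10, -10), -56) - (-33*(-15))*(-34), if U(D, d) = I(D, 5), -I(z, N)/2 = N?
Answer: 16820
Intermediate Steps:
v(A, E) = 7 + 3/(3 - A) (v(A, E) = 3/(3 - A) + (7*E)/E = 3/(3 - A) + 7 = 7 + 3/(3 - A))
I(z, N) = -2*N
U(D, d) = -10 (U(D, d) = -2*5 = -10)
U(v(10, -10), -56) - (-33*(-15))*(-34) = -10 - (-33*(-15))*(-34) = -10 - 495*(-34) = -10 - 1*(-16830) = -10 + 16830 = 16820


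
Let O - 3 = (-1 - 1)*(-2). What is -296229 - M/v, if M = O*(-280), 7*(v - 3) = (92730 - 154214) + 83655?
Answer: -821737531/2774 ≈ -2.9623e+5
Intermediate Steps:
O = 7 (O = 3 + (-1 - 1)*(-2) = 3 - 2*(-2) = 3 + 4 = 7)
v = 22192/7 (v = 3 + ((92730 - 154214) + 83655)/7 = 3 + (-61484 + 83655)/7 = 3 + (1/7)*22171 = 3 + 22171/7 = 22192/7 ≈ 3170.3)
M = -1960 (M = 7*(-280) = -1960)
-296229 - M/v = -296229 - (-1960)/22192/7 = -296229 - (-1960)*7/22192 = -296229 - 1*(-1715/2774) = -296229 + 1715/2774 = -821737531/2774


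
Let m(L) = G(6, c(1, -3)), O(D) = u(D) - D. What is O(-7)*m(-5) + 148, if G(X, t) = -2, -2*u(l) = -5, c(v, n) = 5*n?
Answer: 129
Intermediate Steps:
u(l) = 5/2 (u(l) = -½*(-5) = 5/2)
O(D) = 5/2 - D
m(L) = -2
O(-7)*m(-5) + 148 = (5/2 - 1*(-7))*(-2) + 148 = (5/2 + 7)*(-2) + 148 = (19/2)*(-2) + 148 = -19 + 148 = 129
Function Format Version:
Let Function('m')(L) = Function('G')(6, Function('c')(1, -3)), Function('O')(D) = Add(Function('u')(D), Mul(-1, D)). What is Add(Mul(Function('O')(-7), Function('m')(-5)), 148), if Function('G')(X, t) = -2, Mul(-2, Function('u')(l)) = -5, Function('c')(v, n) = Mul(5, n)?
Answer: 129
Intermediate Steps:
Function('u')(l) = Rational(5, 2) (Function('u')(l) = Mul(Rational(-1, 2), -5) = Rational(5, 2))
Function('O')(D) = Add(Rational(5, 2), Mul(-1, D))
Function('m')(L) = -2
Add(Mul(Function('O')(-7), Function('m')(-5)), 148) = Add(Mul(Add(Rational(5, 2), Mul(-1, -7)), -2), 148) = Add(Mul(Add(Rational(5, 2), 7), -2), 148) = Add(Mul(Rational(19, 2), -2), 148) = Add(-19, 148) = 129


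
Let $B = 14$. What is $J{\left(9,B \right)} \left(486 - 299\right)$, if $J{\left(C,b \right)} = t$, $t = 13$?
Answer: $2431$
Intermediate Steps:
$J{\left(C,b \right)} = 13$
$J{\left(9,B \right)} \left(486 - 299\right) = 13 \left(486 - 299\right) = 13 \cdot 187 = 2431$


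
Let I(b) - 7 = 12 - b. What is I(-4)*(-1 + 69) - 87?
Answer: 1477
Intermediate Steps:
I(b) = 19 - b (I(b) = 7 + (12 - b) = 19 - b)
I(-4)*(-1 + 69) - 87 = (19 - 1*(-4))*(-1 + 69) - 87 = (19 + 4)*68 - 87 = 23*68 - 87 = 1564 - 87 = 1477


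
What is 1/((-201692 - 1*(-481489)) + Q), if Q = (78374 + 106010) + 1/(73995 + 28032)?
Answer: 102027/47358994888 ≈ 2.1543e-6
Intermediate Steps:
Q = 18812146369/102027 (Q = 184384 + 1/102027 = 18812146369/102027 ≈ 1.8438e+5)
1/((-201692 - 1*(-481489)) + Q) = 1/((-201692 - 1*(-481489)) + 18812146369/102027) = 1/((-201692 + 481489) + 18812146369/102027) = 1/(279797 + 18812146369/102027) = 1/(47358994888/102027) = 102027/47358994888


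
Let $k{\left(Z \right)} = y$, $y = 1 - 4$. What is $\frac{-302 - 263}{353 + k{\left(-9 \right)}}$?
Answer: $- \frac{113}{70} \approx -1.6143$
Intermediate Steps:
$y = -3$
$k{\left(Z \right)} = -3$
$\frac{-302 - 263}{353 + k{\left(-9 \right)}} = \frac{-302 - 263}{353 - 3} = - \frac{565}{350} = \left(-565\right) \frac{1}{350} = - \frac{113}{70}$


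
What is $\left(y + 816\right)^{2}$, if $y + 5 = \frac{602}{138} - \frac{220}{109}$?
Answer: $\frac{37419646465600}{56565441} \approx 6.6153 \cdot 10^{5}$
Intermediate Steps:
$y = - \frac{19976}{7521}$ ($y = -5 + \left(\frac{602}{138} - \frac{220}{109}\right) = -5 + \left(602 \cdot \frac{1}{138} - \frac{220}{109}\right) = -5 + \left(\frac{301}{69} - \frac{220}{109}\right) = -5 + \frac{17629}{7521} = - \frac{19976}{7521} \approx -2.656$)
$\left(y + 816\right)^{2} = \left(- \frac{19976}{7521} + 816\right)^{2} = \left(\frac{6117160}{7521}\right)^{2} = \frac{37419646465600}{56565441}$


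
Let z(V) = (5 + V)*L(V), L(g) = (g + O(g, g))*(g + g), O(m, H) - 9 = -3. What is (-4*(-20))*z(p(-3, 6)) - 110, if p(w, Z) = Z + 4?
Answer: 383890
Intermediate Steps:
O(m, H) = 6 (O(m, H) = 9 - 3 = 6)
p(w, Z) = 4 + Z
L(g) = 2*g*(6 + g) (L(g) = (g + 6)*(g + g) = (6 + g)*(2*g) = 2*g*(6 + g))
z(V) = 2*V*(5 + V)*(6 + V) (z(V) = (5 + V)*(2*V*(6 + V)) = 2*V*(5 + V)*(6 + V))
(-4*(-20))*z(p(-3, 6)) - 110 = (-4*(-20))*(2*(4 + 6)*(5 + (4 + 6))*(6 + (4 + 6))) - 110 = 80*(2*10*(5 + 10)*(6 + 10)) - 110 = 80*(2*10*15*16) - 110 = 80*4800 - 110 = 384000 - 110 = 383890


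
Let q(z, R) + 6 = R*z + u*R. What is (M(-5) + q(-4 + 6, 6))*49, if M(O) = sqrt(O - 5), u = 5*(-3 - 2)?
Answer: -7056 + 49*I*sqrt(10) ≈ -7056.0 + 154.95*I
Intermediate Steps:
u = -25 (u = 5*(-5) = -25)
M(O) = sqrt(-5 + O)
q(z, R) = -6 - 25*R + R*z (q(z, R) = -6 + (R*z - 25*R) = -6 + (-25*R + R*z) = -6 - 25*R + R*z)
(M(-5) + q(-4 + 6, 6))*49 = (sqrt(-5 - 5) + (-6 - 25*6 + 6*(-4 + 6)))*49 = (sqrt(-10) + (-6 - 150 + 6*2))*49 = (I*sqrt(10) + (-6 - 150 + 12))*49 = (I*sqrt(10) - 144)*49 = (-144 + I*sqrt(10))*49 = -7056 + 49*I*sqrt(10)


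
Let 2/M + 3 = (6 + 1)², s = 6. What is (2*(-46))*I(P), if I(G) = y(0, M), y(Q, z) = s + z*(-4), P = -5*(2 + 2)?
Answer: -536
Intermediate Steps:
P = -20 (P = -5*4 = -20)
M = 1/23 (M = 2/(-3 + (6 + 1)²) = 2/(-3 + 7²) = 2/(-3 + 49) = 2/46 = 2*(1/46) = 1/23 ≈ 0.043478)
y(Q, z) = 6 - 4*z (y(Q, z) = 6 + z*(-4) = 6 - 4*z)
I(G) = 134/23 (I(G) = 6 - 4*1/23 = 6 - 4/23 = 134/23)
(2*(-46))*I(P) = (2*(-46))*(134/23) = -92*134/23 = -536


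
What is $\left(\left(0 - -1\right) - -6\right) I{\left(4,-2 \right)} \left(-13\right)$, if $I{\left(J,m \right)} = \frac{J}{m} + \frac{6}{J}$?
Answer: $\frac{91}{2} \approx 45.5$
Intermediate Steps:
$I{\left(J,m \right)} = \frac{6}{J} + \frac{J}{m}$
$\left(\left(0 - -1\right) - -6\right) I{\left(4,-2 \right)} \left(-13\right) = \left(\left(0 - -1\right) - -6\right) \left(\frac{6}{4} + \frac{4}{-2}\right) \left(-13\right) = \left(\left(0 + 1\right) + 6\right) \left(6 \cdot \frac{1}{4} + 4 \left(- \frac{1}{2}\right)\right) \left(-13\right) = \left(1 + 6\right) \left(\frac{3}{2} - 2\right) \left(-13\right) = 7 \left(- \frac{1}{2}\right) \left(-13\right) = \left(- \frac{7}{2}\right) \left(-13\right) = \frac{91}{2}$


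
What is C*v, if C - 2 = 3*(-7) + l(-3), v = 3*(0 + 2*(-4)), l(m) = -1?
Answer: 480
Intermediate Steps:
v = -24 (v = 3*(0 - 8) = 3*(-8) = -24)
C = -20 (C = 2 + (3*(-7) - 1) = 2 + (-21 - 1) = 2 - 22 = -20)
C*v = -20*(-24) = 480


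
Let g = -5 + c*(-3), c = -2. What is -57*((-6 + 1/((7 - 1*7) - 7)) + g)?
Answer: 2052/7 ≈ 293.14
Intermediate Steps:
g = 1 (g = -5 - 2*(-3) = -5 + 6 = 1)
-57*((-6 + 1/((7 - 1*7) - 7)) + g) = -57*((-6 + 1/((7 - 1*7) - 7)) + 1) = -57*((-6 + 1/((7 - 7) - 7)) + 1) = -57*((-6 + 1/(0 - 7)) + 1) = -57*((-6 + 1/(-7)) + 1) = -57*((-6 - ⅐) + 1) = -57*(-43/7 + 1) = -57*(-36/7) = 2052/7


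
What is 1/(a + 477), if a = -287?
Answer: 1/190 ≈ 0.0052632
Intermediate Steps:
1/(a + 477) = 1/(-287 + 477) = 1/190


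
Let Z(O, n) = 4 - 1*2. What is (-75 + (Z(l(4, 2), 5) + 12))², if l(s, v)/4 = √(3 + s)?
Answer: 3721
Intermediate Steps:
l(s, v) = 4*√(3 + s)
Z(O, n) = 2 (Z(O, n) = 4 - 2 = 2)
(-75 + (Z(l(4, 2), 5) + 12))² = (-75 + (2 + 12))² = (-75 + 14)² = (-61)² = 3721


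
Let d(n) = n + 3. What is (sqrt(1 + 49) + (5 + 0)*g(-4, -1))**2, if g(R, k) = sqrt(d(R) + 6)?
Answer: 175 + 50*sqrt(10) ≈ 333.11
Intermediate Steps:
d(n) = 3 + n
g(R, k) = sqrt(9 + R) (g(R, k) = sqrt((3 + R) + 6) = sqrt(9 + R))
(sqrt(1 + 49) + (5 + 0)*g(-4, -1))**2 = (sqrt(1 + 49) + (5 + 0)*sqrt(9 - 4))**2 = (sqrt(50) + 5*sqrt(5))**2 = (5*sqrt(2) + 5*sqrt(5))**2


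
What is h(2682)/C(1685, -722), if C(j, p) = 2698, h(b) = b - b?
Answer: 0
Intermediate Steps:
h(b) = 0
h(2682)/C(1685, -722) = 0/2698 = 0*(1/2698) = 0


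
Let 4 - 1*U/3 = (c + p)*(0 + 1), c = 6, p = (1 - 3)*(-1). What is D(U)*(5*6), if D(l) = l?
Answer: -360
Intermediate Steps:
p = 2 (p = -2*(-1) = 2)
U = -12 (U = 12 - 3*(6 + 2)*(0 + 1) = 12 - 24 = -12)
D(U)*(5*6) = -60*6 = -12*30 = -360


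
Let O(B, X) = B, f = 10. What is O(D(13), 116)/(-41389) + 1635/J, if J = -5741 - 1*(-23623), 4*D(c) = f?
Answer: 33813155/370059049 ≈ 0.091372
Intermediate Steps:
D(c) = 5/2 (D(c) = (¼)*10 = 5/2)
J = 17882 (J = -5741 + 23623 = 17882)
O(D(13), 116)/(-41389) + 1635/J = (5/2)/(-41389) + 1635/17882 = (5/2)*(-1/41389) + 1635*(1/17882) = -5/82778 + 1635/17882 = 33813155/370059049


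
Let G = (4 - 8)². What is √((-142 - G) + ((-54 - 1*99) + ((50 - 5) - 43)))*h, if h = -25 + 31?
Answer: 6*I*√309 ≈ 105.47*I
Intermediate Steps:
G = 16 (G = (-4)² = 16)
h = 6
√((-142 - G) + ((-54 - 1*99) + ((50 - 5) - 43)))*h = √((-142 - 1*16) + ((-54 - 1*99) + ((50 - 5) - 43)))*6 = √((-142 - 16) + ((-54 - 99) + (45 - 43)))*6 = √(-158 + (-153 + 2))*6 = √(-158 - 151)*6 = √(-309)*6 = (I*√309)*6 = 6*I*√309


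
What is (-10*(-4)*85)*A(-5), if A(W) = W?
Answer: -17000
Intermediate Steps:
(-10*(-4)*85)*A(-5) = (-10*(-4)*85)*(-5) = (40*85)*(-5) = 3400*(-5) = -17000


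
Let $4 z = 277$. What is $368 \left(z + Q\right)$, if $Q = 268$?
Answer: $124108$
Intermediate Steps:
$z = \frac{277}{4}$ ($z = \frac{1}{4} \cdot 277 = \frac{277}{4} \approx 69.25$)
$368 \left(z + Q\right) = 368 \left(\frac{277}{4} + 268\right) = 368 \cdot \frac{1349}{4} = 124108$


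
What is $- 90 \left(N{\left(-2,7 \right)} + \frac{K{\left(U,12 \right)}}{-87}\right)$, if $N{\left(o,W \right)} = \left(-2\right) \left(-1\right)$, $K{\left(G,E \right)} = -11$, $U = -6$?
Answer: $- \frac{5550}{29} \approx -191.38$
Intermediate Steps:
$N{\left(o,W \right)} = 2$
$- 90 \left(N{\left(-2,7 \right)} + \frac{K{\left(U,12 \right)}}{-87}\right) = - 90 \left(2 - \frac{11}{-87}\right) = - 90 \left(2 - - \frac{11}{87}\right) = - 90 \left(2 + \frac{11}{87}\right) = \left(-90\right) \frac{185}{87} = - \frac{5550}{29}$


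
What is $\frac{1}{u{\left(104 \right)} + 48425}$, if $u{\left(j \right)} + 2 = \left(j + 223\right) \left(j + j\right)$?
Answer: $\frac{1}{116439} \approx 8.5882 \cdot 10^{-6}$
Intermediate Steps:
$u{\left(j \right)} = -2 + 2 j \left(223 + j\right)$ ($u{\left(j \right)} = -2 + \left(j + 223\right) \left(j + j\right) = -2 + \left(223 + j\right) 2 j = -2 + 2 j \left(223 + j\right)$)
$\frac{1}{u{\left(104 \right)} + 48425} = \frac{1}{\left(-2 + 2 \cdot 104^{2} + 446 \cdot 104\right) + 48425} = \frac{1}{\left(-2 + 2 \cdot 10816 + 46384\right) + 48425} = \frac{1}{\left(-2 + 21632 + 46384\right) + 48425} = \frac{1}{68014 + 48425} = \frac{1}{116439}$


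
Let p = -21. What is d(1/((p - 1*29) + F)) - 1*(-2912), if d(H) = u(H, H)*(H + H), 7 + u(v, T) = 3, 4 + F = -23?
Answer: 224232/77 ≈ 2912.1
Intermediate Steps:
F = -27 (F = -4 - 23 = -27)
u(v, T) = -4 (u(v, T) = -7 + 3 = -4)
d(H) = -8*H (d(H) = -4*(H + H) = -8*H)
d(1/((p - 1*29) + F)) - 1*(-2912) = -8/((-21 - 1*29) - 27) - 1*(-2912) = -8/((-21 - 29) - 27) + 2912 = -8/(-50 - 27) + 2912 = -8/(-77) + 2912 = -8*(-1/77) + 2912 = 8/77 + 2912 = 224232/77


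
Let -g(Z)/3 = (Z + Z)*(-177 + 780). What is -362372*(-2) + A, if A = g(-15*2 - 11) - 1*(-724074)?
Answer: 1597156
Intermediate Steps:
g(Z) = -3618*Z (g(Z) = -3*(Z + Z)*(-177 + 780) = -3*2*Z*603 = -3618*Z)
A = 872412 (A = -3618*(-15*2 - 11) - 1*(-724074) = -3618*(-30 - 11) + 724074 = -3618*(-41) + 724074 = 148338 + 724074 = 872412)
-362372*(-2) + A = -362372*(-2) + 872412 = 724744 + 872412 = 1597156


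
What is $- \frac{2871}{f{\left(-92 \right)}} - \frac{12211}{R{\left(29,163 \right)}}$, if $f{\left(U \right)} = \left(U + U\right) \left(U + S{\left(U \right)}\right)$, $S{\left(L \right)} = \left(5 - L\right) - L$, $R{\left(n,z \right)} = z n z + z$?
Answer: $\frac{124664651}{859675692} \approx 0.14501$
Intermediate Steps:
$R{\left(n,z \right)} = z + n z^{2}$ ($R{\left(n,z \right)} = n z z + z = n z^{2} + z = z + n z^{2}$)
$S{\left(L \right)} = 5 - 2 L$
$f{\left(U \right)} = 2 U \left(5 - U\right)$ ($f{\left(U \right)} = \left(U + U\right) \left(U - \left(-5 + 2 U\right)\right) = 2 U \left(5 - U\right)$)
$- \frac{2871}{f{\left(-92 \right)}} - \frac{12211}{R{\left(29,163 \right)}} = - \frac{2871}{2 \left(-92\right) \left(5 - -92\right)} - \frac{12211}{163 \left(1 + 29 \cdot 163\right)} = - \frac{2871}{2 \left(-92\right) \left(5 + 92\right)} - \frac{12211}{163 \left(1 + 4727\right)} = - \frac{2871}{2 \left(-92\right) 97} - \frac{12211}{163 \cdot 4728} = - \frac{2871}{-17848} - \frac{12211}{770664} = \left(-2871\right) \left(- \frac{1}{17848}\right) - \frac{12211}{770664} = \frac{2871}{17848} - \frac{12211}{770664} = \frac{124664651}{859675692}$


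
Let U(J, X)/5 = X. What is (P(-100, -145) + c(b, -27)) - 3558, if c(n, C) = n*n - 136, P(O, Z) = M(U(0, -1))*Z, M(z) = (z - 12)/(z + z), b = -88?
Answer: 7607/2 ≈ 3803.5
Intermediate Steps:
U(J, X) = 5*X
M(z) = (-12 + z)/(2*z) (M(z) = (-12 + z)/((2*z)) = (-12 + z)*(1/(2*z)) = (-12 + z)/(2*z))
P(O, Z) = 17*Z/10 (P(O, Z) = ((-12 + 5*(-1))/(2*((5*(-1)))))*Z = ((½)*(-12 - 5)/(-5))*Z = ((½)*(-⅕)*(-17))*Z = 17*Z/10)
c(n, C) = -136 + n² (c(n, C) = n² - 136 = -136 + n²)
(P(-100, -145) + c(b, -27)) - 3558 = ((17/10)*(-145) + (-136 + (-88)²)) - 3558 = (-493/2 + (-136 + 7744)) - 3558 = (-493/2 + 7608) - 3558 = 14723/2 - 3558 = 7607/2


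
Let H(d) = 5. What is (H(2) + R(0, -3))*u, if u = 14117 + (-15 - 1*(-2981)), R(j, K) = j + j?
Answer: 85415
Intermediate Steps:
R(j, K) = 2*j
u = 17083 (u = 14117 + (-15 + 2981) = 14117 + 2966 = 17083)
(H(2) + R(0, -3))*u = (5 + 2*0)*17083 = (5 + 0)*17083 = 5*17083 = 85415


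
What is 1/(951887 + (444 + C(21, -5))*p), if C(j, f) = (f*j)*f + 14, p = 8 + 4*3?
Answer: 1/971547 ≈ 1.0293e-6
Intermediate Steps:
p = 20 (p = 8 + 12 = 20)
C(j, f) = 14 + j*f² (C(j, f) = j*f² + 14 = 14 + j*f²)
1/(951887 + (444 + C(21, -5))*p) = 1/(951887 + (444 + (14 + 21*(-5)²))*20) = 1/(951887 + (444 + (14 + 21*25))*20) = 1/(951887 + (444 + (14 + 525))*20) = 1/(951887 + (444 + 539)*20) = 1/(951887 + 983*20) = 1/(951887 + 19660) = 1/971547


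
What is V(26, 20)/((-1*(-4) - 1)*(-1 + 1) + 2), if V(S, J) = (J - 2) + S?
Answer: 22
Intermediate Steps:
V(S, J) = -2 + J + S (V(S, J) = (-2 + J) + S = -2 + J + S)
V(26, 20)/((-1*(-4) - 1)*(-1 + 1) + 2) = (-2 + 20 + 26)/((-1*(-4) - 1)*(-1 + 1) + 2) = 44/((4 - 1)*0 + 2) = 44/(3*0 + 2) = 44/(0 + 2) = 44/2 = (1/2)*44 = 22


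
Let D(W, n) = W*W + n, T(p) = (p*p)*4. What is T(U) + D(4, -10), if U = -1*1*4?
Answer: 70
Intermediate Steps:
U = -4 (U = -1*4 = -4)
T(p) = 4*p² (T(p) = p²*4 = 4*p²)
D(W, n) = n + W² (D(W, n) = W² + n = n + W²)
T(U) + D(4, -10) = 4*(-4)² + (-10 + 4²) = 4*16 + (-10 + 16) = 64 + 6 = 70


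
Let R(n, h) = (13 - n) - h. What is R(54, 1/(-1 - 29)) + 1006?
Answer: 28951/30 ≈ 965.03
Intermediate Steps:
R(n, h) = 13 - h - n
R(54, 1/(-1 - 29)) + 1006 = (13 - 1/(-1 - 29) - 1*54) + 1006 = (13 - 1/(-30) - 54) + 1006 = (13 - 1*(-1/30) - 54) + 1006 = (13 + 1/30 - 54) + 1006 = -1229/30 + 1006 = 28951/30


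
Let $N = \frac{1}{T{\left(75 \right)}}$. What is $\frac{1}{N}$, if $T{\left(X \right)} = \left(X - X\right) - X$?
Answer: $-75$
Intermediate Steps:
$T{\left(X \right)} = - X$ ($T{\left(X \right)} = 0 - X = - X$)
$N = - \frac{1}{75}$ ($N = \frac{1}{\left(-1\right) 75} = \frac{1}{-75} = - \frac{1}{75} \approx -0.013333$)
$\frac{1}{N} = \frac{1}{- \frac{1}{75}} = -75$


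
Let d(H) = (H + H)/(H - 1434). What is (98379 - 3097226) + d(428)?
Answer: -1508420469/503 ≈ -2.9988e+6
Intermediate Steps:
d(H) = 2*H/(-1434 + H) (d(H) = (2*H)/(-1434 + H) = 2*H/(-1434 + H))
(98379 - 3097226) + d(428) = (98379 - 3097226) + 2*428/(-1434 + 428) = -2998847 + 2*428/(-1006) = -2998847 + 2*428*(-1/1006) = -2998847 - 428/503 = -1508420469/503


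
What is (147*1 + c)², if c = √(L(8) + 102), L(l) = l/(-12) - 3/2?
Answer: (882 + √3594)²/36 ≈ 24646.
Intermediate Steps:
L(l) = -3/2 - l/12 (L(l) = l*(-1/12) - 3*½ = -l/12 - 3/2 = -3/2 - l/12)
c = √3594/6 (c = √((-3/2 - 1/12*8) + 102) = √((-3/2 - ⅔) + 102) = √(-13/6 + 102) = √(599/6) = √3594/6 ≈ 9.9917)
(147*1 + c)² = (147*1 + √3594/6)² = (147 + √3594/6)²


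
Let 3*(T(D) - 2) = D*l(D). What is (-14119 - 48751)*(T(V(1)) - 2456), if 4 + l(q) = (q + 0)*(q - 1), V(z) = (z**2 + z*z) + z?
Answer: 154157240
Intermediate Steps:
V(z) = z + 2*z**2 (V(z) = (z**2 + z**2) + z = 2*z**2 + z = z + 2*z**2)
l(q) = -4 + q*(-1 + q) (l(q) = -4 + (q + 0)*(q - 1) = -4 + q*(-1 + q))
T(D) = 2 + D*(-4 + D**2 - D)/3 (T(D) = 2 + (D*(-4 + D**2 - D))/3 = 2 + D*(-4 + D**2 - D)/3)
(-14119 - 48751)*(T(V(1)) - 2456) = (-14119 - 48751)*((2 - 1*(1 + 2*1)*(4 + 1*(1 + 2*1) - (1*(1 + 2*1))**2)/3) - 2456) = -62870*((2 - 1*(1 + 2)*(4 + 1*(1 + 2) - (1*(1 + 2))**2)/3) - 2456) = -62870*((2 - 1*3*(4 + 1*3 - (1*3)**2)/3) - 2456) = -62870*((2 - 1/3*3*(4 + 3 - 1*3**2)) - 2456) = -62870*((2 - 1/3*3*(4 + 3 - 1*9)) - 2456) = -62870*((2 - 1/3*3*(4 + 3 - 9)) - 2456) = -62870*((2 - 1/3*3*(-2)) - 2456) = -62870*((2 + 2) - 2456) = -62870*(4 - 2456) = -62870*(-2452) = 154157240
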